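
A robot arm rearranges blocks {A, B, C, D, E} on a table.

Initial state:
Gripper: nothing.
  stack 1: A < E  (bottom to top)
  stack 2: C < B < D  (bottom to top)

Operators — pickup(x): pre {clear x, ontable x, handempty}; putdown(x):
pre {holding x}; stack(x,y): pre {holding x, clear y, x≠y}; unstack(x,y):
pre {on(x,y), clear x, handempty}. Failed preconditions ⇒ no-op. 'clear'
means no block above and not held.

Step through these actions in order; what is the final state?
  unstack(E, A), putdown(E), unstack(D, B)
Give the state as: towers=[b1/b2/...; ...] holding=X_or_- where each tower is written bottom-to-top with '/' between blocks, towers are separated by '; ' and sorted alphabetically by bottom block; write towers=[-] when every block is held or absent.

step 1 (unstack(E, A)): towers=[A; C/B/D] holding=E
step 2 (putdown(E)): towers=[A; C/B/D; E] holding=-
step 3 (unstack(D, B)): towers=[A; C/B; E] holding=D

towers=[A; C/B; E] holding=D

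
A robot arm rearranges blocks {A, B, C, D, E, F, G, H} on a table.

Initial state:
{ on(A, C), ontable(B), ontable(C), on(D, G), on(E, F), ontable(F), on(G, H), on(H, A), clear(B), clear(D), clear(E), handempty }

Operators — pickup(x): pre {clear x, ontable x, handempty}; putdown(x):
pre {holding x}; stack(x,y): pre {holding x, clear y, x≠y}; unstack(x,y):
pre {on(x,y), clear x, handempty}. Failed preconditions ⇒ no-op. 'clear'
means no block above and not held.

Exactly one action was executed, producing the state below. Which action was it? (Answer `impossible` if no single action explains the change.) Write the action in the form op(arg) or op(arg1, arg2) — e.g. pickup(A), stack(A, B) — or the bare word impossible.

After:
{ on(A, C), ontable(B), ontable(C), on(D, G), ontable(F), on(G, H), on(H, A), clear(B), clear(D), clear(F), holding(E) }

target: towers=[B; C/A/H/G/D; F] holding=E
     unstack(E, F) → towers=[B; C/A/H/G/D; F] holding=E  ← match
         pickup(B) → towers=[C/A/H/G/D; F/E] holding=B
     unstack(D, G) → towers=[B; C/A/H/G; F/E] holding=D

unstack(E, F)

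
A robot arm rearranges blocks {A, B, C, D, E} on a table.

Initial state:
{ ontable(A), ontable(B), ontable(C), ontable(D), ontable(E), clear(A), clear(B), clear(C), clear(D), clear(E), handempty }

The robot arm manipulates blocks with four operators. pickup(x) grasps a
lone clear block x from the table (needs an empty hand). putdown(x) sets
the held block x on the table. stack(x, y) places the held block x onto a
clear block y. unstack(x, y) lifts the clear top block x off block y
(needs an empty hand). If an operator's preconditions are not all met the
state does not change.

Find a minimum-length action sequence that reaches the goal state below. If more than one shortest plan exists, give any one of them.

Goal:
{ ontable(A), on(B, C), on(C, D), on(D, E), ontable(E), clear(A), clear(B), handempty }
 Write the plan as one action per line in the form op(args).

pickup(D)
stack(D, E)
pickup(C)
stack(C, D)
pickup(B)
stack(B, C)

step 1 (pickup(D)): towers=[A; B; C; E] holding=D
step 2 (stack(D, E)): towers=[A; B; C; E/D] holding=-
step 3 (pickup(C)): towers=[A; B; E/D] holding=C
step 4 (stack(C, D)): towers=[A; B; E/D/C] holding=-
step 5 (pickup(B)): towers=[A; E/D/C] holding=B
step 6 (stack(B, C)): towers=[A; E/D/C/B] holding=-
goal check: towers=[A; E/D/C/B] holding=- — reached (length 6, optimal by BFS)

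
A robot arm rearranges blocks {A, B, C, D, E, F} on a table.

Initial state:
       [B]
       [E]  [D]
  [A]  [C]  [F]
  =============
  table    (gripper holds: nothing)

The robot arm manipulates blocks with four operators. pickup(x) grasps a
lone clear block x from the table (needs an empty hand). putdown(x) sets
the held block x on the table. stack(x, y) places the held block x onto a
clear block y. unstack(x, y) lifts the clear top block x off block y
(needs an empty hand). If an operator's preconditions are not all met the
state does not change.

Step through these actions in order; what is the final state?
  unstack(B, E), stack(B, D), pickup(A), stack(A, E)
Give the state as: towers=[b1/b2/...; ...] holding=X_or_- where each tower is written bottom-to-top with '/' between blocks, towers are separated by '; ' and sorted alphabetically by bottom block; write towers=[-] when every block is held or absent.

towers=[C/E/A; F/D/B] holding=-

step 1 (unstack(B, E)): towers=[A; C/E; F/D] holding=B
step 2 (stack(B, D)): towers=[A; C/E; F/D/B] holding=-
step 3 (pickup(A)): towers=[C/E; F/D/B] holding=A
step 4 (stack(A, E)): towers=[C/E/A; F/D/B] holding=-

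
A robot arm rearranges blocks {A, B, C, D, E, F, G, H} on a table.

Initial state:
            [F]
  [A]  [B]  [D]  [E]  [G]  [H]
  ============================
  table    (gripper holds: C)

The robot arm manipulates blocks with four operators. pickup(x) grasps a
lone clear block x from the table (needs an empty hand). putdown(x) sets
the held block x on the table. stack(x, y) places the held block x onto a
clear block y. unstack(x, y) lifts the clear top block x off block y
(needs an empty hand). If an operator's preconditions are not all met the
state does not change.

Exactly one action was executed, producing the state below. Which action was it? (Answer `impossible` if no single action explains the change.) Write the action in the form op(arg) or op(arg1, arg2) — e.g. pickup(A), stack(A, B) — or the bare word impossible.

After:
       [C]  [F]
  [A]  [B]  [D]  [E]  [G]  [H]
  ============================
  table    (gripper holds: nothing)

target: towers=[A; B/C; D/F; E; G; H] holding=-
        putdown(C) → towers=[A; B; C; D/F; E; G; H] holding=-
       stack(C, G) → towers=[A; B; D/F; E; G/C; H] holding=-
       stack(C, A) → towers=[A/C; B; D/F; E; G; H] holding=-
       stack(C, E) → towers=[A; B; D/F; E/C; G; H] holding=-
       stack(C, H) → towers=[A; B; D/F; E; G; H/C] holding=-
       stack(C, B) → towers=[A; B/C; D/F; E; G; H] holding=-  ← match
       stack(C, F) → towers=[A; B; D/F/C; E; G; H] holding=-

stack(C, B)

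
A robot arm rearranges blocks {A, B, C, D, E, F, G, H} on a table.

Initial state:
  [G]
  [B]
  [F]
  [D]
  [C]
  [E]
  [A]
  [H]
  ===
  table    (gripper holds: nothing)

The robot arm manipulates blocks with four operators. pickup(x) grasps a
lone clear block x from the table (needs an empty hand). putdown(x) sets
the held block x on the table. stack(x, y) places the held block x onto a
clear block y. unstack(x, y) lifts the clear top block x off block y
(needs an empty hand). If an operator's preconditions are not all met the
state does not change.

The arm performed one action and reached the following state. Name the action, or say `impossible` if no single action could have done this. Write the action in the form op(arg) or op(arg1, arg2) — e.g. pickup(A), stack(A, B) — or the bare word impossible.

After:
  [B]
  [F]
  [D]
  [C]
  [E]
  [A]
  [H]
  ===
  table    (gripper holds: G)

target: towers=[H/A/E/C/D/F/B] holding=G
     unstack(G, B) → towers=[H/A/E/C/D/F/B] holding=G  ← match

unstack(G, B)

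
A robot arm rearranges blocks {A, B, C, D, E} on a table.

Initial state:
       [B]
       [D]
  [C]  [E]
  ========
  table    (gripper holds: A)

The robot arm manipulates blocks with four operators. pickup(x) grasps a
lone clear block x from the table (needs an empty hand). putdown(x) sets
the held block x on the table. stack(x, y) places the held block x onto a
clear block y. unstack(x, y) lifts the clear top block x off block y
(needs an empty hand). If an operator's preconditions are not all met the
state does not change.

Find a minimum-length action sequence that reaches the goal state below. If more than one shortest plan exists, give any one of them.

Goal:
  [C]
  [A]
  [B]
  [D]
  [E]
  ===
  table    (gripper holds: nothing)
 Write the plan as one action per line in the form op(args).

stack(A, B)
pickup(C)
stack(C, A)

step 1 (stack(A, B)): towers=[C; E/D/B/A] holding=-
step 2 (pickup(C)): towers=[E/D/B/A] holding=C
step 3 (stack(C, A)): towers=[E/D/B/A/C] holding=-
goal check: towers=[E/D/B/A/C] holding=- — reached (length 3, optimal by BFS)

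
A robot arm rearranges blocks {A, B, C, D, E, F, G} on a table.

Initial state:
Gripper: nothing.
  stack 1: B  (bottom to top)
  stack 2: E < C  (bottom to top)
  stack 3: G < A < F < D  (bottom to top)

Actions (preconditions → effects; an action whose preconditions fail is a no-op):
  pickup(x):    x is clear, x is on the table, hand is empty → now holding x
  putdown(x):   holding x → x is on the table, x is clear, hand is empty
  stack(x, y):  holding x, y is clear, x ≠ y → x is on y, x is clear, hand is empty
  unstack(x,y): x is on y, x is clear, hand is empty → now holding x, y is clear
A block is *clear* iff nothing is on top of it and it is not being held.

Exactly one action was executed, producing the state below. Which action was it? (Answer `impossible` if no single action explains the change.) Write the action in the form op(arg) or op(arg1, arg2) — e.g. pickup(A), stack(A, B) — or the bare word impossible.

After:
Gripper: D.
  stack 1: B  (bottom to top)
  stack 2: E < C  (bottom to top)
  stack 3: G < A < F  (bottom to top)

target: towers=[B; E/C; G/A/F] holding=D
         pickup(B) → towers=[E/C; G/A/F/D] holding=B
     unstack(D, F) → towers=[B; E/C; G/A/F] holding=D  ← match
     unstack(C, E) → towers=[B; E; G/A/F/D] holding=C

unstack(D, F)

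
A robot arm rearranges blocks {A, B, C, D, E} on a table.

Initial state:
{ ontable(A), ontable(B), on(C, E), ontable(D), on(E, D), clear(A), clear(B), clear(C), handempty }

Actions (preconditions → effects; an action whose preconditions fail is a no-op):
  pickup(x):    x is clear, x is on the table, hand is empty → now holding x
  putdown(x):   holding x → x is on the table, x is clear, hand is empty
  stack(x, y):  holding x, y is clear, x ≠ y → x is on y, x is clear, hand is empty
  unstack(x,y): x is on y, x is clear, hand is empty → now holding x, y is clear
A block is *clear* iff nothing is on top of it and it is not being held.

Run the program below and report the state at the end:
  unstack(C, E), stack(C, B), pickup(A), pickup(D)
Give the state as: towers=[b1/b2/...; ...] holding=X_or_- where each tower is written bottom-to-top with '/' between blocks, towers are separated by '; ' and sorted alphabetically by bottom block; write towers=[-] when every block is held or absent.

step 1 (unstack(C, E)): towers=[A; B; D/E] holding=C
step 2 (stack(C, B)): towers=[A; B/C; D/E] holding=-
step 3 (pickup(A)): towers=[B/C; D/E] holding=A
step 4 (pickup(D)) [no-op]: towers=[B/C; D/E] holding=A

towers=[B/C; D/E] holding=A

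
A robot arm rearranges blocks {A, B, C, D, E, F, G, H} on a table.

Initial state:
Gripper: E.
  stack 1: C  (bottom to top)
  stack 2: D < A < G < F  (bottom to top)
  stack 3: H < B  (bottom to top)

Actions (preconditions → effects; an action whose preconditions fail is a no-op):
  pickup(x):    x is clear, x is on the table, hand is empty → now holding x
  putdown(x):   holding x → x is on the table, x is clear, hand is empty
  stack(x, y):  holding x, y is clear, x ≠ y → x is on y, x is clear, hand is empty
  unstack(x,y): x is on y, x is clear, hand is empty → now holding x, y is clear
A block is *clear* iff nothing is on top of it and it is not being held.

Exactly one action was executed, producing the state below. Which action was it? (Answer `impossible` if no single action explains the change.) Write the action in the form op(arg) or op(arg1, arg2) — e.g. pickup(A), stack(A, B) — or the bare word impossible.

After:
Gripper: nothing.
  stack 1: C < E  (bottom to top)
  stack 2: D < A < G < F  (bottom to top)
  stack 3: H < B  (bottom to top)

stack(E, C)

target: towers=[C/E; D/A/G/F; H/B] holding=-
        putdown(E) → towers=[C; D/A/G/F; E; H/B] holding=-
       stack(E, B) → towers=[C; D/A/G/F; H/B/E] holding=-
       stack(E, F) → towers=[C; D/A/G/F/E; H/B] holding=-
       stack(E, C) → towers=[C/E; D/A/G/F; H/B] holding=-  ← match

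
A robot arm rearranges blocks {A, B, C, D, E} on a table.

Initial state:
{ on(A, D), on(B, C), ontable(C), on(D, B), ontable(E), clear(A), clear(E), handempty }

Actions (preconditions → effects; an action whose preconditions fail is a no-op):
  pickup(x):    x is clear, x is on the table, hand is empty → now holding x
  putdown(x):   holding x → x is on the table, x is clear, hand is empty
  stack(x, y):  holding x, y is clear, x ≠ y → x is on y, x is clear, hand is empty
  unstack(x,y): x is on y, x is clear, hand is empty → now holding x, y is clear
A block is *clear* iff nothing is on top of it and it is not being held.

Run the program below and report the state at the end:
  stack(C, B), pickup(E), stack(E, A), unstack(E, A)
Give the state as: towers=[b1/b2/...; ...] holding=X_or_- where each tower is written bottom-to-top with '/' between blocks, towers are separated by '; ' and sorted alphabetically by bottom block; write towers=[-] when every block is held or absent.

step 1 (stack(C, B)) [no-op]: towers=[C/B/D/A; E] holding=-
step 2 (pickup(E)): towers=[C/B/D/A] holding=E
step 3 (stack(E, A)): towers=[C/B/D/A/E] holding=-
step 4 (unstack(E, A)): towers=[C/B/D/A] holding=E

towers=[C/B/D/A] holding=E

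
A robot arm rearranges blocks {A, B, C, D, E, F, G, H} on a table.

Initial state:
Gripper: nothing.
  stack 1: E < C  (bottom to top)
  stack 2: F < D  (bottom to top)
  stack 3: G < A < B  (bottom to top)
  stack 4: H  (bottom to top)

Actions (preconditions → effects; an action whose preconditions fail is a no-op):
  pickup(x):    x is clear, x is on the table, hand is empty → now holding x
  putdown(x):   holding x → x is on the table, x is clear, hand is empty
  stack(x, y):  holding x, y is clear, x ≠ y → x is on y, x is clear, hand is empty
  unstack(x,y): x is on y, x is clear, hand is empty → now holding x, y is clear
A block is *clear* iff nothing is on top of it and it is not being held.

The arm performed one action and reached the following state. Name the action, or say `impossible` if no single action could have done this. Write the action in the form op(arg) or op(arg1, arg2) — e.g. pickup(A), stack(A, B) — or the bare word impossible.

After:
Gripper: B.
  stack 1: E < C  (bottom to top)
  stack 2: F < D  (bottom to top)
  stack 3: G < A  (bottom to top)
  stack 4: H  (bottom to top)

unstack(B, A)

target: towers=[E/C; F/D; G/A; H] holding=B
         pickup(H) → towers=[E/C; F/D; G/A/B] holding=H
     unstack(B, A) → towers=[E/C; F/D; G/A; H] holding=B  ← match
     unstack(D, F) → towers=[E/C; F; G/A/B; H] holding=D
     unstack(C, E) → towers=[E; F/D; G/A/B; H] holding=C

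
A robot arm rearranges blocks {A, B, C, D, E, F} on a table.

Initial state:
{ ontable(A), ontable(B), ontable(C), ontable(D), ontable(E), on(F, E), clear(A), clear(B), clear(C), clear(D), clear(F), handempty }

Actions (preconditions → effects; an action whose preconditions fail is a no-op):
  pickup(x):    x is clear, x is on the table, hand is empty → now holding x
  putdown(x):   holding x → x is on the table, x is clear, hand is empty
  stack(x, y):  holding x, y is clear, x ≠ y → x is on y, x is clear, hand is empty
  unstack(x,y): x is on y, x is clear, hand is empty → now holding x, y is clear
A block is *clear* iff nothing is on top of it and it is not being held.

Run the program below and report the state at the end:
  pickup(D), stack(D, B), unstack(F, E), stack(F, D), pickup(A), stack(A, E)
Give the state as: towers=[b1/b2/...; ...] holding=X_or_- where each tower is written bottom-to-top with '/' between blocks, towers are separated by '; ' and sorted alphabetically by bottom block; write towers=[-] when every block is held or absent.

step 1 (pickup(D)): towers=[A; B; C; E/F] holding=D
step 2 (stack(D, B)): towers=[A; B/D; C; E/F] holding=-
step 3 (unstack(F, E)): towers=[A; B/D; C; E] holding=F
step 4 (stack(F, D)): towers=[A; B/D/F; C; E] holding=-
step 5 (pickup(A)): towers=[B/D/F; C; E] holding=A
step 6 (stack(A, E)): towers=[B/D/F; C; E/A] holding=-

towers=[B/D/F; C; E/A] holding=-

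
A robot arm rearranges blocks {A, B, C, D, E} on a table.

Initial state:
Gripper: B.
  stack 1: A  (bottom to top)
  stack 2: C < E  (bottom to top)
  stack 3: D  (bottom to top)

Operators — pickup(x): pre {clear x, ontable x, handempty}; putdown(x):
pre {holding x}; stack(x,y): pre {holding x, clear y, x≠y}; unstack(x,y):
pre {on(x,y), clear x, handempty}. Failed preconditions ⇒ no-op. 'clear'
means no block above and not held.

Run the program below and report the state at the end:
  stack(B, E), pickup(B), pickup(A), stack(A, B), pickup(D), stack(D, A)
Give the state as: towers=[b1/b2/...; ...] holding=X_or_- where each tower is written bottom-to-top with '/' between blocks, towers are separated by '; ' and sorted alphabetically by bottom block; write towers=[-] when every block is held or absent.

step 1 (stack(B, E)): towers=[A; C/E/B; D] holding=-
step 2 (pickup(B)) [no-op]: towers=[A; C/E/B; D] holding=-
step 3 (pickup(A)): towers=[C/E/B; D] holding=A
step 4 (stack(A, B)): towers=[C/E/B/A; D] holding=-
step 5 (pickup(D)): towers=[C/E/B/A] holding=D
step 6 (stack(D, A)): towers=[C/E/B/A/D] holding=-

towers=[C/E/B/A/D] holding=-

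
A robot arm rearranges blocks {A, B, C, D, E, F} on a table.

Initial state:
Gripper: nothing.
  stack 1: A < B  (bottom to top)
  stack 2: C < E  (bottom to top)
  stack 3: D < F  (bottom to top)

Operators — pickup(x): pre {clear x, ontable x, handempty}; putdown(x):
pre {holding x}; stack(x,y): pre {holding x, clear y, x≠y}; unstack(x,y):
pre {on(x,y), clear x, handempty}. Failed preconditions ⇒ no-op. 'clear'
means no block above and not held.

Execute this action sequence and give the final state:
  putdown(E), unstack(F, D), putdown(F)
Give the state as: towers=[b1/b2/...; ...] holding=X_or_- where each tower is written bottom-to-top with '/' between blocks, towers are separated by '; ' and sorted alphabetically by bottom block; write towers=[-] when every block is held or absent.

towers=[A/B; C/E; D; F] holding=-

step 1 (putdown(E)) [no-op]: towers=[A/B; C/E; D/F] holding=-
step 2 (unstack(F, D)): towers=[A/B; C/E; D] holding=F
step 3 (putdown(F)): towers=[A/B; C/E; D; F] holding=-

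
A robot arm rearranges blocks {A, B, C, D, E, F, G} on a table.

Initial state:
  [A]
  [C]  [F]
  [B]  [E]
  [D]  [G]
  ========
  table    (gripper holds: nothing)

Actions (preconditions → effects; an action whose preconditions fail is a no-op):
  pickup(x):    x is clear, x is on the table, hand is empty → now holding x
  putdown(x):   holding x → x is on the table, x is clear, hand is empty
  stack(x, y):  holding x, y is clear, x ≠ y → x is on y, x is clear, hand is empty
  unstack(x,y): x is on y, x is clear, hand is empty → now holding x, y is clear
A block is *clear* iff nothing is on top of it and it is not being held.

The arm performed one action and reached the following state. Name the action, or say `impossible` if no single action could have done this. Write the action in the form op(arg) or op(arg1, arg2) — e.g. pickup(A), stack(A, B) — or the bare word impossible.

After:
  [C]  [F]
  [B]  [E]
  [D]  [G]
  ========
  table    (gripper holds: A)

unstack(A, C)

target: towers=[D/B/C; G/E/F] holding=A
     unstack(F, E) → towers=[D/B/C/A; G/E] holding=F
     unstack(A, C) → towers=[D/B/C; G/E/F] holding=A  ← match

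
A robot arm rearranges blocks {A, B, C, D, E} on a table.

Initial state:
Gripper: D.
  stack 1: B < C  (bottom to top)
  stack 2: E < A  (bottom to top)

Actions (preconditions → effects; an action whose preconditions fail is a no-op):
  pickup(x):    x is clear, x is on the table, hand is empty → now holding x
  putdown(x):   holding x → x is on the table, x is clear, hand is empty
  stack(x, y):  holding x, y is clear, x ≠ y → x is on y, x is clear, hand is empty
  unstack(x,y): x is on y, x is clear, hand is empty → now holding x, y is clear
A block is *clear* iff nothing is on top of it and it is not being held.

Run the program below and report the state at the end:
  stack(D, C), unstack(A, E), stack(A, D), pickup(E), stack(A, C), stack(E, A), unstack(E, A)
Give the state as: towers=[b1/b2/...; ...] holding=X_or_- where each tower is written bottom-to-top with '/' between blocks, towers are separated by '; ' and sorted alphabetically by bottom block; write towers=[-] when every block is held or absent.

step 1 (stack(D, C)): towers=[B/C/D; E/A] holding=-
step 2 (unstack(A, E)): towers=[B/C/D; E] holding=A
step 3 (stack(A, D)): towers=[B/C/D/A; E] holding=-
step 4 (pickup(E)): towers=[B/C/D/A] holding=E
step 5 (stack(A, C)) [no-op]: towers=[B/C/D/A] holding=E
step 6 (stack(E, A)): towers=[B/C/D/A/E] holding=-
step 7 (unstack(E, A)): towers=[B/C/D/A] holding=E

towers=[B/C/D/A] holding=E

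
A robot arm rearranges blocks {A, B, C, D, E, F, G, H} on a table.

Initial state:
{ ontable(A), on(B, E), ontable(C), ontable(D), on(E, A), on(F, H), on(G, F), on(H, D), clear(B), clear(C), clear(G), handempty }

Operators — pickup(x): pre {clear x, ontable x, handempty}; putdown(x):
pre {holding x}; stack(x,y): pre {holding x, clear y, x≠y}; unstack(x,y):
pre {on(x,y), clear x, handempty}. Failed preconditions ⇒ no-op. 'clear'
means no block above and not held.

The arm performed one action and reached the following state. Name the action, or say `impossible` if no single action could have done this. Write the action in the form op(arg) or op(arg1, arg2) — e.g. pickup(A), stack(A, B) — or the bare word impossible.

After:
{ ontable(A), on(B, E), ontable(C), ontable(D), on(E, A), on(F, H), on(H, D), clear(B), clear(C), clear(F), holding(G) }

unstack(G, F)

target: towers=[A/E/B; C; D/H/F] holding=G
     unstack(G, F) → towers=[A/E/B; C; D/H/F] holding=G  ← match
     unstack(B, E) → towers=[A/E; C; D/H/F/G] holding=B
         pickup(C) → towers=[A/E/B; D/H/F/G] holding=C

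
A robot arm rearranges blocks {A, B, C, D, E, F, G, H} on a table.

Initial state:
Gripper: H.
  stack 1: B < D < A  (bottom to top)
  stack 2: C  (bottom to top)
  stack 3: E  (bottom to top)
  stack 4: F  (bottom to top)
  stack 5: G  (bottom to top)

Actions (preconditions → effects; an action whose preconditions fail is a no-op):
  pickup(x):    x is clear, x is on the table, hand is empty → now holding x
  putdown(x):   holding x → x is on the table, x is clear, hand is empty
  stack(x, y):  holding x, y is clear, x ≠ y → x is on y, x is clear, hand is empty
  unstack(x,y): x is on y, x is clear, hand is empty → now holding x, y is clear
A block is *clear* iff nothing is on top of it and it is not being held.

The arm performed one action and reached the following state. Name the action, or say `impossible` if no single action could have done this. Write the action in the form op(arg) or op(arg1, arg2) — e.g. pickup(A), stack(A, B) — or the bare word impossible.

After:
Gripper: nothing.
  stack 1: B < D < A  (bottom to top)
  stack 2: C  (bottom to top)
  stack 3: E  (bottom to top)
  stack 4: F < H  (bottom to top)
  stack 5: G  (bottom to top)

target: towers=[B/D/A; C; E; F/H; G] holding=-
        putdown(H) → towers=[B/D/A; C; E; F; G; H] holding=-
       stack(H, G) → towers=[B/D/A; C; E; F; G/H] holding=-
       stack(H, A) → towers=[B/D/A/H; C; E; F; G] holding=-
       stack(H, E) → towers=[B/D/A; C; E/H; F; G] holding=-
       stack(H, F) → towers=[B/D/A; C; E; F/H; G] holding=-  ← match
       stack(H, C) → towers=[B/D/A; C/H; E; F; G] holding=-

stack(H, F)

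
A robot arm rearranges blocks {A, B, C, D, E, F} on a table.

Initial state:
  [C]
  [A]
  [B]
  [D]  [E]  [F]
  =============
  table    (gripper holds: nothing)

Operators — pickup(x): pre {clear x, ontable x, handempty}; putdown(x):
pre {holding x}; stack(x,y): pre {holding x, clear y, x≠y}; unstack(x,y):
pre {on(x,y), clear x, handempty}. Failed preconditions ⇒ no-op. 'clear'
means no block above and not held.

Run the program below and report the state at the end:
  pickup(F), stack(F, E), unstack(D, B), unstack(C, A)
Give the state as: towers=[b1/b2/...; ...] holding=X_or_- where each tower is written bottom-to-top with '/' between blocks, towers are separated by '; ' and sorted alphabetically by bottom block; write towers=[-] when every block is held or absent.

step 1 (pickup(F)): towers=[D/B/A/C; E] holding=F
step 2 (stack(F, E)): towers=[D/B/A/C; E/F] holding=-
step 3 (unstack(D, B)) [no-op]: towers=[D/B/A/C; E/F] holding=-
step 4 (unstack(C, A)): towers=[D/B/A; E/F] holding=C

towers=[D/B/A; E/F] holding=C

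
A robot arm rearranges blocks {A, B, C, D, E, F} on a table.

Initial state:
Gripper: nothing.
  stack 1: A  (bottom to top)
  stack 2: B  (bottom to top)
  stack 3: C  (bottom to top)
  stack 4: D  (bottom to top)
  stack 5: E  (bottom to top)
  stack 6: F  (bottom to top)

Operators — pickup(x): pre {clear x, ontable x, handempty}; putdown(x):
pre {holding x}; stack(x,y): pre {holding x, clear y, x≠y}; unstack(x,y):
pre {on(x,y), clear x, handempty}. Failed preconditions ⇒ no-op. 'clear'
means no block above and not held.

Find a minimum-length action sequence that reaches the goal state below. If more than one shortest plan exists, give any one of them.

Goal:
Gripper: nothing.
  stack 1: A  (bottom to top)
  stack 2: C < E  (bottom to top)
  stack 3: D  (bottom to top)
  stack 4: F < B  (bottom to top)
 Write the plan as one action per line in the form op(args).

pickup(B)
stack(B, F)
pickup(E)
stack(E, C)

step 1 (pickup(B)): towers=[A; C; D; E; F] holding=B
step 2 (stack(B, F)): towers=[A; C; D; E; F/B] holding=-
step 3 (pickup(E)): towers=[A; C; D; F/B] holding=E
step 4 (stack(E, C)): towers=[A; C/E; D; F/B] holding=-
goal check: towers=[A; C/E; D; F/B] holding=- — reached (length 4, optimal by BFS)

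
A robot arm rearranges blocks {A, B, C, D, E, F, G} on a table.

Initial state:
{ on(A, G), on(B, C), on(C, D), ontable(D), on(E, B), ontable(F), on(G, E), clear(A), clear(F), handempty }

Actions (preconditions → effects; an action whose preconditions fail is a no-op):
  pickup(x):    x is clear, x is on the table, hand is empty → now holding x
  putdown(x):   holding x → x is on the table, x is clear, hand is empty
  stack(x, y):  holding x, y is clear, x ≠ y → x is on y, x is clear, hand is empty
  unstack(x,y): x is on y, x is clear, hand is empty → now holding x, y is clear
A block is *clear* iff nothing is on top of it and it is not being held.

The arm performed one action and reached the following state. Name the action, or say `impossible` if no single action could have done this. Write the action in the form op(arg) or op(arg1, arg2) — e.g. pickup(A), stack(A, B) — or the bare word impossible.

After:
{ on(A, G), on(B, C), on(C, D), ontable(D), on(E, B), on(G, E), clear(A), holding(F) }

pickup(F)

target: towers=[D/C/B/E/G/A] holding=F
         pickup(F) → towers=[D/C/B/E/G/A] holding=F  ← match
     unstack(A, G) → towers=[D/C/B/E/G; F] holding=A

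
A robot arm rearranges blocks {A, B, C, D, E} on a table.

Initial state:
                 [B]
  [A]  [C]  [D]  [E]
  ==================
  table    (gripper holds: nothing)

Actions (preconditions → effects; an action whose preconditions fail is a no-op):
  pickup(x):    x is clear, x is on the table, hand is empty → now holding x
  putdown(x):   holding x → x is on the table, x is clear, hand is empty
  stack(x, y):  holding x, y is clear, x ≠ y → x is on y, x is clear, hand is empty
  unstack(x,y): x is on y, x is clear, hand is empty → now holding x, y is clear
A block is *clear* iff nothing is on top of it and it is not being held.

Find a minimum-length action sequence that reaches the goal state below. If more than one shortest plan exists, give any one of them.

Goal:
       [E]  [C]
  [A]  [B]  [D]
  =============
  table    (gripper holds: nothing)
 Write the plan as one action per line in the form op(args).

step 1 (unstack(B, E)): towers=[A; C; D; E] holding=B
step 2 (putdown(B)): towers=[A; B; C; D; E] holding=-
step 3 (pickup(E)): towers=[A; B; C; D] holding=E
step 4 (stack(E, B)): towers=[A; B/E; C; D] holding=-
step 5 (pickup(C)): towers=[A; B/E; D] holding=C
step 6 (stack(C, D)): towers=[A; B/E; D/C] holding=-
goal check: towers=[A; B/E; D/C] holding=- — reached (length 6, optimal by BFS)

unstack(B, E)
putdown(B)
pickup(E)
stack(E, B)
pickup(C)
stack(C, D)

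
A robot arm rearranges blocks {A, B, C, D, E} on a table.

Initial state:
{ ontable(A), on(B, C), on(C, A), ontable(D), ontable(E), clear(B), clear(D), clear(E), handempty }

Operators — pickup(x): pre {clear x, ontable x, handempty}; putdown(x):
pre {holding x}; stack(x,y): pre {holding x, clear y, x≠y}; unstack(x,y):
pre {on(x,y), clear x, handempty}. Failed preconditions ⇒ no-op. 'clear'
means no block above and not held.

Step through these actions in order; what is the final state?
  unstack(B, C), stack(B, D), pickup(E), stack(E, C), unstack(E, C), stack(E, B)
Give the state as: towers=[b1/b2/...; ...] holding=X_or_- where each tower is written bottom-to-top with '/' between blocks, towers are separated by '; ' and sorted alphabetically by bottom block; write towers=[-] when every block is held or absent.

towers=[A/C; D/B/E] holding=-

step 1 (unstack(B, C)): towers=[A/C; D; E] holding=B
step 2 (stack(B, D)): towers=[A/C; D/B; E] holding=-
step 3 (pickup(E)): towers=[A/C; D/B] holding=E
step 4 (stack(E, C)): towers=[A/C/E; D/B] holding=-
step 5 (unstack(E, C)): towers=[A/C; D/B] holding=E
step 6 (stack(E, B)): towers=[A/C; D/B/E] holding=-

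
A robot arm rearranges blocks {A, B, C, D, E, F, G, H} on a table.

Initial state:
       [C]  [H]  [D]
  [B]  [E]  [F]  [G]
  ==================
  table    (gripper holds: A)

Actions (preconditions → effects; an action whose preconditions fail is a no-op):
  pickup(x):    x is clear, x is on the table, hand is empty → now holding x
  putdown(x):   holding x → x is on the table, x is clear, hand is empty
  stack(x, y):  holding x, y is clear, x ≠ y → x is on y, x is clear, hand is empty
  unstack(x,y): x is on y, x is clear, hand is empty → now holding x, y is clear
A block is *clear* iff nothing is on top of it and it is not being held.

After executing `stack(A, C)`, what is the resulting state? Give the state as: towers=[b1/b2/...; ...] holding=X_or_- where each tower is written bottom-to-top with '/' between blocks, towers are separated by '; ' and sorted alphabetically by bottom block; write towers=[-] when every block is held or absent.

towers=[B; E/C/A; F/H; G/D] holding=-

before: towers=[B; E/C; F/H; G/D] holding=A
pre[stack(A, C)]: holding(A) yes, clear(C) yes, A≠C yes
all met → apply stack(A, C)
after:  towers=[B; E/C/A; F/H; G/D] holding=-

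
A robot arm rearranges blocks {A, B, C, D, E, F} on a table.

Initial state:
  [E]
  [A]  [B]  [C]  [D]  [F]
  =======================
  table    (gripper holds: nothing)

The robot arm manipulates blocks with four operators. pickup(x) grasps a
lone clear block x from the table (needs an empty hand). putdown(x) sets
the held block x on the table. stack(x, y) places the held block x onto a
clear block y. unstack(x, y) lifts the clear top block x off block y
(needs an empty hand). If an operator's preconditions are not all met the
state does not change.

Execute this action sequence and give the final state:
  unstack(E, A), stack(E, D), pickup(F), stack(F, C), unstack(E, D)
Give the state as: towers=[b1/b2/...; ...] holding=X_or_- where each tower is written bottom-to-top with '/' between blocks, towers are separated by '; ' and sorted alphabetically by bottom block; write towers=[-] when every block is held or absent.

step 1 (unstack(E, A)): towers=[A; B; C; D; F] holding=E
step 2 (stack(E, D)): towers=[A; B; C; D/E; F] holding=-
step 3 (pickup(F)): towers=[A; B; C; D/E] holding=F
step 4 (stack(F, C)): towers=[A; B; C/F; D/E] holding=-
step 5 (unstack(E, D)): towers=[A; B; C/F; D] holding=E

towers=[A; B; C/F; D] holding=E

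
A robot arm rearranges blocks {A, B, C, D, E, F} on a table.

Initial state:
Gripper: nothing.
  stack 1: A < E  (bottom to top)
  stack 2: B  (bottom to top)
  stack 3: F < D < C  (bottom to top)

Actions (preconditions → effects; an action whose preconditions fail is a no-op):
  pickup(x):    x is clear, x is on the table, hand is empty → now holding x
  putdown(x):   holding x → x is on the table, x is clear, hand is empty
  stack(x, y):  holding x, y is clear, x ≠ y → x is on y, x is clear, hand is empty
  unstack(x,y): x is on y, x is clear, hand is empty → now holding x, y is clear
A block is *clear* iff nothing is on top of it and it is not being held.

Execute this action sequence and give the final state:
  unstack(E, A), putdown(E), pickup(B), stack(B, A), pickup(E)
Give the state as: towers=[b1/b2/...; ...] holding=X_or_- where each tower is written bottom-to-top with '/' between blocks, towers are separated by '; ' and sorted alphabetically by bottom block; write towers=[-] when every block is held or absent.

towers=[A/B; F/D/C] holding=E

step 1 (unstack(E, A)): towers=[A; B; F/D/C] holding=E
step 2 (putdown(E)): towers=[A; B; E; F/D/C] holding=-
step 3 (pickup(B)): towers=[A; E; F/D/C] holding=B
step 4 (stack(B, A)): towers=[A/B; E; F/D/C] holding=-
step 5 (pickup(E)): towers=[A/B; F/D/C] holding=E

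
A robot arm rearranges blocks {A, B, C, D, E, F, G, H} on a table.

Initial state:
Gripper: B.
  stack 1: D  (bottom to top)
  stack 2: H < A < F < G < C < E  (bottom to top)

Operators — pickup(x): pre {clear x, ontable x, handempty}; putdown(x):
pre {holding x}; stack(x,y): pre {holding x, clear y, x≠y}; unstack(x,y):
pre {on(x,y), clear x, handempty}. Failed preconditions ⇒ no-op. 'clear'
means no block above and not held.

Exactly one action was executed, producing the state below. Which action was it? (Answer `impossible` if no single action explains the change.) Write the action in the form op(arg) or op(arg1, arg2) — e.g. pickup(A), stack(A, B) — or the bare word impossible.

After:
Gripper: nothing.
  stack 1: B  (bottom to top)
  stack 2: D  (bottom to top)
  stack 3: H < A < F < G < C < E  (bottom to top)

target: towers=[B; D; H/A/F/G/C/E] holding=-
        putdown(B) → towers=[B; D; H/A/F/G/C/E] holding=-  ← match
       stack(B, E) → towers=[D; H/A/F/G/C/E/B] holding=-
       stack(B, D) → towers=[D/B; H/A/F/G/C/E] holding=-

putdown(B)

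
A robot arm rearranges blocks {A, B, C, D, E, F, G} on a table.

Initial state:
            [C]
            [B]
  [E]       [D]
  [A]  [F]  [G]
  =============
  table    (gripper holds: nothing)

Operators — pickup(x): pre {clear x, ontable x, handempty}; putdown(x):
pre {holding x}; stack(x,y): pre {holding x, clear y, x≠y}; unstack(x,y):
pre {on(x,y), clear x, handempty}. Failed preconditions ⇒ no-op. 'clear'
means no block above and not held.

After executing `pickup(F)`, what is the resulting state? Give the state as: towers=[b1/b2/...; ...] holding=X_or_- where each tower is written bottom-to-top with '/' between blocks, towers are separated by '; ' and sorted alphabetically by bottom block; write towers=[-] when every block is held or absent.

before: towers=[A/E; F; G/D/B/C] holding=-
pre[pickup(F)]: clear(F) ok, ontable(F) ok, handempty ok
all met → apply pickup(F)
after:  towers=[A/E; G/D/B/C] holding=F

towers=[A/E; G/D/B/C] holding=F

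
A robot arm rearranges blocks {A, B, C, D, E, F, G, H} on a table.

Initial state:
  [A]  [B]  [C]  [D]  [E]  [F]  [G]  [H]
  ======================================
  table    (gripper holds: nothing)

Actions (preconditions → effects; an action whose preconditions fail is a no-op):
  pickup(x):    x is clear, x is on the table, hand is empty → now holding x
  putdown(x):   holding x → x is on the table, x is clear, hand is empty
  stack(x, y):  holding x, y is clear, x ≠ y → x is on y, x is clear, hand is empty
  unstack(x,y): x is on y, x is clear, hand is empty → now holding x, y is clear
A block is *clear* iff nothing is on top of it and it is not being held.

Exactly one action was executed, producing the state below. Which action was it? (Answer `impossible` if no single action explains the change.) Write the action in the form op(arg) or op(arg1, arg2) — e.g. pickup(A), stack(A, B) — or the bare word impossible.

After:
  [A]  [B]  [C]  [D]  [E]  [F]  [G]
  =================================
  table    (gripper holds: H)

target: towers=[A; B; C; D; E; F; G] holding=H
         pickup(G) → towers=[A; B; C; D; E; F; H] holding=G
         pickup(A) → towers=[B; C; D; E; F; G; H] holding=A
         pickup(E) → towers=[A; B; C; D; F; G; H] holding=E
         pickup(H) → towers=[A; B; C; D; E; F; G] holding=H  ← match
         pickup(B) → towers=[A; C; D; E; F; G; H] holding=B
         pickup(F) → towers=[A; B; C; D; E; G; H] holding=F
         pickup(D) → towers=[A; B; C; E; F; G; H] holding=D
         pickup(C) → towers=[A; B; D; E; F; G; H] holding=C

pickup(H)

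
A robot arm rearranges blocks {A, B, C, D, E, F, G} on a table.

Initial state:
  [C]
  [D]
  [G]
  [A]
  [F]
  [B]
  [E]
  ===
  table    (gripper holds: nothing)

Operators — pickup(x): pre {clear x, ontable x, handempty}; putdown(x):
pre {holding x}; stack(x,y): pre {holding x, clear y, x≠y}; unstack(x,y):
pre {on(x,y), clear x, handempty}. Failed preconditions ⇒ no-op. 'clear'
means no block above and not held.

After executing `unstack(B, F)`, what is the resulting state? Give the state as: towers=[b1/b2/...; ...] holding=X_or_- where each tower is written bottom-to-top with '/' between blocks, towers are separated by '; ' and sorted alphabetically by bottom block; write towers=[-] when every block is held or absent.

towers=[E/B/F/A/G/D/C] holding=-

before: towers=[E/B/F/A/G/D/C] holding=-
pre[unstack(B, F)]: on(B,F) no, clear(B) no, handempty yes
on(B,F), clear(B) unmet → unstack(B, F) is a no-op
after:  towers=[E/B/F/A/G/D/C] holding=-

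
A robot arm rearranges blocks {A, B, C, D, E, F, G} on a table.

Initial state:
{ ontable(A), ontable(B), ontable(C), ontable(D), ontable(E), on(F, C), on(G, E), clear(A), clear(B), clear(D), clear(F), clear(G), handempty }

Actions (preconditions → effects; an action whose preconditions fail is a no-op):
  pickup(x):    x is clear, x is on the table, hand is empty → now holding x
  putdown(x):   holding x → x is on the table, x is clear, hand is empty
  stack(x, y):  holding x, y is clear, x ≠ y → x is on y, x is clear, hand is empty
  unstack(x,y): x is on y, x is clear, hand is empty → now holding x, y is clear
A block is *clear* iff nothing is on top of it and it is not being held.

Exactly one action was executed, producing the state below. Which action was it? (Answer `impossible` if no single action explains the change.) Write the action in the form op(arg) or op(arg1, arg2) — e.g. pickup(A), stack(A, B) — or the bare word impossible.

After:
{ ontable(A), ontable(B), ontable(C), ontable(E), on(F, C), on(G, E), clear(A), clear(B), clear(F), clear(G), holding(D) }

pickup(D)

target: towers=[A; B; C/F; E/G] holding=D
         pickup(B) → towers=[A; C/F; D; E/G] holding=B
     unstack(F, C) → towers=[A; B; C; D; E/G] holding=F
     unstack(G, E) → towers=[A; B; C/F; D; E] holding=G
         pickup(D) → towers=[A; B; C/F; E/G] holding=D  ← match
         pickup(A) → towers=[B; C/F; D; E/G] holding=A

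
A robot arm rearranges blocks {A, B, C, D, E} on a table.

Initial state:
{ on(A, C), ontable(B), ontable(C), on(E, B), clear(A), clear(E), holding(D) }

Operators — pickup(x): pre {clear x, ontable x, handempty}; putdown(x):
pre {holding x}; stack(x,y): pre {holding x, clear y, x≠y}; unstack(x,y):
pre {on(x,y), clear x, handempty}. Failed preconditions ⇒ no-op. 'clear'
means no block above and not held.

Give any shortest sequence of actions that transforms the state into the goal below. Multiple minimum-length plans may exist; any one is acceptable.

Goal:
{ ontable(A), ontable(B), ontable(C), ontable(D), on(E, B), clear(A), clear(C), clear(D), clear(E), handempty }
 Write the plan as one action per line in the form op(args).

putdown(D)
unstack(A, C)
putdown(A)

step 1 (putdown(D)): towers=[B/E; C/A; D] holding=-
step 2 (unstack(A, C)): towers=[B/E; C; D] holding=A
step 3 (putdown(A)): towers=[A; B/E; C; D] holding=-
goal check: towers=[A; B/E; C; D] holding=- — reached (length 3, optimal by BFS)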